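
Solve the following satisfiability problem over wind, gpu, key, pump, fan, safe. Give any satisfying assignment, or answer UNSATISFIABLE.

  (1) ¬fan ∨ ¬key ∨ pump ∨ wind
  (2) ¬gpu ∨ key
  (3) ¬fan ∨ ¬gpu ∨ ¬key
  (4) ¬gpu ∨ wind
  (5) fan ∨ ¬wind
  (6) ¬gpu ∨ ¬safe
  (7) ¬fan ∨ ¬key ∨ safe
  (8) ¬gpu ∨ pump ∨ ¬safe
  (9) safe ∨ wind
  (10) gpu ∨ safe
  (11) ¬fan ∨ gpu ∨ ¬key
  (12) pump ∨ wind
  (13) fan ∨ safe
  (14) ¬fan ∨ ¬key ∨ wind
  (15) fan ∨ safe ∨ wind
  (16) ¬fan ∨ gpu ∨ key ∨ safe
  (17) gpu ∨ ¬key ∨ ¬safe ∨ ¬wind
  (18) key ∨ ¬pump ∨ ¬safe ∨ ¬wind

wind = False, gpu = False, key = False, pump = True, fan = True, safe = True

Set wind = False.
  then (¬gpu ∨ wind) forces gpu = False.
  then (safe ∨ wind) forces safe = True.
  then (pump ∨ wind) forces pump = True.
Set key = False.
Set fan = True.
All clauses satisfied.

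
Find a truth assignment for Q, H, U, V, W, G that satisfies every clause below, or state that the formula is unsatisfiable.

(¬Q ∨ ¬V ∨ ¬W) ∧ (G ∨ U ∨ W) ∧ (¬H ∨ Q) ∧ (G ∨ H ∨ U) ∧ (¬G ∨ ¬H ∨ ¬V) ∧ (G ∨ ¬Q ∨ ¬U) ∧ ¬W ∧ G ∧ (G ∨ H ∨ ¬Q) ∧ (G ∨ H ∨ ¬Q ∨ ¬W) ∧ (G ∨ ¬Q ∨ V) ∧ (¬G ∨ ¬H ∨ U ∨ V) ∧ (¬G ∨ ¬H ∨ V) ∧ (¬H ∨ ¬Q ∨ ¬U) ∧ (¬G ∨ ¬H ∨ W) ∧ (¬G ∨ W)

Case W = True:
  Clause (¬W) is falsified — contradiction.
Case W = False:
  (G) forces G = True.
  Clause (¬G ∨ W) is falsified — contradiction.
Both cases fail, so the formula is unsatisfiable.

The formula is unsatisfiable.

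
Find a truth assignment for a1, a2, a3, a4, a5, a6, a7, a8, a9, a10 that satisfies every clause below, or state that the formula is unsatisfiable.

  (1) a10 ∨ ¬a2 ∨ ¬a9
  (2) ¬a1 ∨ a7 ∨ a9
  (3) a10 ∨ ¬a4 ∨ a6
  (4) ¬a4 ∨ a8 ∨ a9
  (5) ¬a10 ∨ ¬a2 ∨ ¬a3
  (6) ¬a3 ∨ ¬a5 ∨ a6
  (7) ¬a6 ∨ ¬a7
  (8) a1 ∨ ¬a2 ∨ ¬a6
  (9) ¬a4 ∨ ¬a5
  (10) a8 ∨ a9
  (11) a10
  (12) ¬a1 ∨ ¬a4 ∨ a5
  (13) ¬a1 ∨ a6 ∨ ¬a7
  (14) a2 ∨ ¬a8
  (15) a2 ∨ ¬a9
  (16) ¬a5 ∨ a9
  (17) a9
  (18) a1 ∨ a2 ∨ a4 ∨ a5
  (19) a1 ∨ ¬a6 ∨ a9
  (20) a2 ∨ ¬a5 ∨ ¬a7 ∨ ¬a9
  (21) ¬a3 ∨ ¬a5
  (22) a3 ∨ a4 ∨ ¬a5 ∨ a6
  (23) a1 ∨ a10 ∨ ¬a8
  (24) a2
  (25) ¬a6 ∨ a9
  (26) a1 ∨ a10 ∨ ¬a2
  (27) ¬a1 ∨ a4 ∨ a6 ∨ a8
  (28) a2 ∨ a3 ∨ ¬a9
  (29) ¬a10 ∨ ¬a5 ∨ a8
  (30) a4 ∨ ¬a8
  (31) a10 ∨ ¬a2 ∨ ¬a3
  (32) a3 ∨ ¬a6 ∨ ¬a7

Unit clause (a10) forces a10 = True.
Unit clause (a9) forces a9 = True.
Unit clause (a2) forces a2 = True.
In (¬a10 ∨ ¬a2 ∨ ¬a3) only ¬a3 is left, so a3 = False.
Set a1 = False.
  then (a1 ∨ ¬a2 ∨ ¬a6) forces a6 = False.
Set a4 = True.
  then (¬a4 ∨ ¬a5) forces a5 = False.
Set a7 = True.
Set a8 = False.
All clauses satisfied.

a1: False, a2: True, a3: False, a4: True, a5: False, a6: False, a7: True, a8: False, a9: True, a10: True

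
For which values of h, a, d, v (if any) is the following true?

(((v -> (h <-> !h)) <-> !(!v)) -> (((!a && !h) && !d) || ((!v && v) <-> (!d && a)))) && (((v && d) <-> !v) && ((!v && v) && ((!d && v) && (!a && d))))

Case d = True: the conjunct !d is False.
Case d = False: the conjunct d is False.
Both cases fail — unsatisfiable.

Unsatisfiable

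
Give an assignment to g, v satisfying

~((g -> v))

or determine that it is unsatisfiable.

g = True, v = False

  ~((g -> v)) = True
    g -> v = False
The formula evaluates to True.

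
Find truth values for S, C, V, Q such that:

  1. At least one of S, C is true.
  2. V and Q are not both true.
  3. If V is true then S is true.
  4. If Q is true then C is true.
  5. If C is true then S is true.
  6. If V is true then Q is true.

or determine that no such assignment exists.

S=T; C=F; V=F; Q=F

  (1) {S, C}: 1 true — at least one ✓
  (2) V=F, Q=F — not both ✓
  (3) V=F ⇒ S: vacuous ✓
  (4) Q=F ⇒ C: vacuous ✓
  (5) C=F ⇒ S: vacuous ✓
  (6) V=F ⇒ Q: vacuous ✓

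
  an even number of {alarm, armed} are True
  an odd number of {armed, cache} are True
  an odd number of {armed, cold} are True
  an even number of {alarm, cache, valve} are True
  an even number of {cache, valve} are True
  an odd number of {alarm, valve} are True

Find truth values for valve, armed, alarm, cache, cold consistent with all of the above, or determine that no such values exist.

valve = True; armed = False; alarm = False; cache = True; cold = True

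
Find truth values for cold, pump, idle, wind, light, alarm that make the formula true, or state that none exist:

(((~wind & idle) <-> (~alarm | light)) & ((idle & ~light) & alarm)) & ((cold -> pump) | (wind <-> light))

cold = True, pump = True, idle = True, wind = True, light = False, alarm = True

  ((~wind & idle) <-> (~alarm | light)) & ((idle & ~light) & alarm) = True
    (~wind & idle) <-> (~alarm | light) = True
      ~wind & idle = False
        ~wind = False
      ~alarm | light = False
        ~alarm = False
    (idle & ~light) & alarm = True
      idle & ~light = True
        ~light = True
  (cold -> pump) | (wind <-> light) = True
    cold -> pump = True
    wind <-> light = False
Both conjuncts True, so the formula holds.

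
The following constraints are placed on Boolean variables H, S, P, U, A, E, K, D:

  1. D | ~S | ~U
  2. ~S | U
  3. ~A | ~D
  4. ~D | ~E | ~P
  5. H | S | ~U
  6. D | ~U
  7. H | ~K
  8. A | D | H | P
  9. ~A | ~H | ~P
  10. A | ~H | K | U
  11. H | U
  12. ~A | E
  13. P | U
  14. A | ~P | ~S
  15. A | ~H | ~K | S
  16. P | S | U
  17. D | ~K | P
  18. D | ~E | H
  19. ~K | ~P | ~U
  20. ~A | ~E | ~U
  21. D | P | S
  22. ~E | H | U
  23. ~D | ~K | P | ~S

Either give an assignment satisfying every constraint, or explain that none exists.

H=T, S=T, P=F, U=T, A=F, E=T, K=F, D=T

Set H = True.
Set S = True.
  then (~S | U) forces U = True.
  then (D | ~U) forces D = True.
  then (~A | ~D) forces A = False.
  then (A | ~P | ~S) forces P = False.
  then (~D | ~K | P | ~S) forces K = False.
Set E = True.
All clauses satisfied.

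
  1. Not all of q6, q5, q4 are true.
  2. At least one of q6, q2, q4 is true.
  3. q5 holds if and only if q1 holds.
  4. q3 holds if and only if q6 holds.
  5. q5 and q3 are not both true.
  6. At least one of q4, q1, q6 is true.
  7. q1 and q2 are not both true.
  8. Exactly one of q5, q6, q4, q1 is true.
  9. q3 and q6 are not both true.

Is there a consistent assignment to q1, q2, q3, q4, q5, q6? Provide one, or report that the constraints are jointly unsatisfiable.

q1: False; q2: True; q3: False; q4: True; q5: False; q6: False

  (1) {q6, q5, q4}: 1/3 true — not all ✓
  (2) {q6, q2, q4}: 2 true — at least one ✓
  (3) q5=F, q1=F — same ✓
  (4) q3=F, q6=F — same ✓
  (5) q5=F, q3=F — not both ✓
  (6) {q4, q1, q6}: 1 true — at least one ✓
  (7) q1=F, q2=T — not both ✓
  (8) {q5, q6, q4, q1}: 1 true — exactly one ✓
  (9) q3=F, q6=F — not both ✓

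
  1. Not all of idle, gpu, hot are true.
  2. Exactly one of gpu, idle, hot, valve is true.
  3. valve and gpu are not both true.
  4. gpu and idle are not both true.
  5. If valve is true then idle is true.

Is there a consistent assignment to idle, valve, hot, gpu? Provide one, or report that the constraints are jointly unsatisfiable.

idle = False, valve = False, hot = False, gpu = True

  (1) {idle, gpu, hot}: 1/3 true — not all ✓
  (2) {gpu, idle, hot, valve}: 1 true — exactly one ✓
  (3) valve=F, gpu=T — not both ✓
  (4) gpu=T, idle=F — not both ✓
  (5) valve=F ⇒ idle: vacuous ✓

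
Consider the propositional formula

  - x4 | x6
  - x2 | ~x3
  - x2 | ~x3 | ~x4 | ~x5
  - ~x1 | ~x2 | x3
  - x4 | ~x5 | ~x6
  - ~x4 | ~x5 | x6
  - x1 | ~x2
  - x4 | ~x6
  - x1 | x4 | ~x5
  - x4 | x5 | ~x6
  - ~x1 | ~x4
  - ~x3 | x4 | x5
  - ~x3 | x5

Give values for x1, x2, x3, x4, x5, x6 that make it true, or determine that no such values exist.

Try x1 = True:
  (~x1 | ~x4) forces x4 = False.
  (x4 | x6) forces x6 = True.
  clause (x4 | ~x6) is falsified — backtrack.
So x1 = False.
  then (x1 | ~x2) forces x2 = False.
  then (x2 | ~x3) forces x3 = False.
Set x4 = True.
Set x5 = True.
  then (~x4 | ~x5 | x6) forces x6 = True.
All clauses satisfied.

x1=F, x2=F, x3=F, x4=T, x5=T, x6=T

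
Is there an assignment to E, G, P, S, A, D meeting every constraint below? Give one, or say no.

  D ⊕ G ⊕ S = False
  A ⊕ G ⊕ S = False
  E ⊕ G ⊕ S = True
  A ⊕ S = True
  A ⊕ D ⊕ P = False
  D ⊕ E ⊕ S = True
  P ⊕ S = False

E = False; G = True; P = False; S = False; A = True; D = True

D ⊕ G ⊕ S = T ⊕ T ⊕ F = False ✓
A ⊕ G ⊕ S = T ⊕ T ⊕ F = False ✓
E ⊕ G ⊕ S = F ⊕ T ⊕ F = True ✓
A ⊕ S = T ⊕ F = True ✓
A ⊕ D ⊕ P = T ⊕ T ⊕ F = False ✓
D ⊕ E ⊕ S = T ⊕ F ⊕ F = True ✓
P ⊕ S = F ⊕ F = False ✓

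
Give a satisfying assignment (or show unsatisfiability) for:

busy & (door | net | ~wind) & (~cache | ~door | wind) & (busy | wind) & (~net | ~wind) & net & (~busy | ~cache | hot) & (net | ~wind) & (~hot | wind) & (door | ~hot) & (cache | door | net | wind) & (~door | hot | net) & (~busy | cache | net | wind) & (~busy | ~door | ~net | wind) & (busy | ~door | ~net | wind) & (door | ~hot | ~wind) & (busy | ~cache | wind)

cache = False, door = False, net = True, busy = True, hot = False, wind = False

Unit clause (busy) forces busy = True.
Unit clause (net) forces net = True.
In (~net | ~wind) only ~wind is left, so wind = False.
In (~hot | wind) only ~hot is left, so hot = False.
In (~busy | ~door | ~net | wind) only ~door is left, so door = False.
In (~busy | ~cache | hot) only ~cache is left, so cache = False.
All clauses satisfied.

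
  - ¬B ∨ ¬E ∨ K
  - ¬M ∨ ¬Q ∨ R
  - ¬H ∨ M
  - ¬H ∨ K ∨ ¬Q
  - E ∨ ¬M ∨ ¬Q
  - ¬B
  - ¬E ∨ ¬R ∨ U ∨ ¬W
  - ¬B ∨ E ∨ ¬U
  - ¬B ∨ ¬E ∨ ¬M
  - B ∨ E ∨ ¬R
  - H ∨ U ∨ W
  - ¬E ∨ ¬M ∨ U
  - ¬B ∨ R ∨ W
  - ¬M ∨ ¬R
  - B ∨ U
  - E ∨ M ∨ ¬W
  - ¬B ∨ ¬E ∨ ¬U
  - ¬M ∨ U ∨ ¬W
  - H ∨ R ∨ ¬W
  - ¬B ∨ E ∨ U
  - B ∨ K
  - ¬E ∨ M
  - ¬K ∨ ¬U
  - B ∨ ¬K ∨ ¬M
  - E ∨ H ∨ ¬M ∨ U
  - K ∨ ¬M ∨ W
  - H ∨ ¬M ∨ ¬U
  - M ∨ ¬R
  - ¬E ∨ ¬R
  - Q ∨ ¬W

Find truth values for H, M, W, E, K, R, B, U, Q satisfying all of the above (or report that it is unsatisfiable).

UNSATISFIABLE

Case B = True:
  Clause (¬B) is falsified — contradiction.
Case B = False:
  (B ∨ U) forces U = True.
  (B ∨ K) forces K = True.
  Clause (¬K ∨ ¬U) is falsified — contradiction.
Both cases fail, so the formula is unsatisfiable.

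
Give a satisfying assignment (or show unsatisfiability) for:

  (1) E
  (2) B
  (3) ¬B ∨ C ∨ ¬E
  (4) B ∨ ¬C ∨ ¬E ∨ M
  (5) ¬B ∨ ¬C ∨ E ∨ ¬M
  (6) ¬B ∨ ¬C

Case B = True:
  (E) forces E = True.
  (¬B ∨ C ∨ ¬E) forces C = True.
  Clause (¬B ∨ ¬C) is falsified — contradiction.
Case B = False:
  Clause (B) is falsified — contradiction.
Both cases fail, so the formula is unsatisfiable.

UNSATISFIABLE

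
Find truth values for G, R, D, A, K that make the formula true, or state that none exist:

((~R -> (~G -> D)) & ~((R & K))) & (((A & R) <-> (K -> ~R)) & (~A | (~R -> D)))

G = False, R = True, D = False, A = True, K = False

  (~R -> (~G -> D)) & ~((R & K)) = True
    ~R -> (~G -> D) = True
      ~R = False
      ~G -> D = False
        ~G = True
    ~((R & K)) = True
      R & K = False
  ((A & R) <-> (K -> ~R)) & (~A | (~R -> D)) = True
    (A & R) <-> (K -> ~R) = True
      A & R = True
      K -> ~R = True
        ~R = False
    ~A | (~R -> D) = True
      ~A = False
      ~R -> D = True
        ~R = False
Both conjuncts True, so the formula holds.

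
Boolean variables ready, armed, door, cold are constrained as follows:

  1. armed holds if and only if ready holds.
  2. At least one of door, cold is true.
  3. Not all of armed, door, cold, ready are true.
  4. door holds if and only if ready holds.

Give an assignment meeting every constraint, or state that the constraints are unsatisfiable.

ready=T; armed=T; door=T; cold=F

  (1) armed=T, ready=T — same ✓
  (2) {door, cold}: 1 true — at least one ✓
  (3) {armed, door, cold, ready}: 3/4 true — not all ✓
  (4) door=T, ready=T — same ✓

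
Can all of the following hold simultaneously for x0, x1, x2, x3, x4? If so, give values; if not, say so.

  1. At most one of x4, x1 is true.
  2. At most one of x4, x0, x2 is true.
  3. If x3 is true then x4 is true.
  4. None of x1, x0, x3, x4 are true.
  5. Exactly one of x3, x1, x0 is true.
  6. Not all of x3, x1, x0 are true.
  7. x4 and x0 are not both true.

Unsatisfiable — no assignment works.

Case x0 = True:
  Constraint (4) is violated (x0=T) — contradiction.
Case x0 = False:
  (4) forces x1 = False.
  (4) forces x3 = False.
  Constraint (5) is violated (x3=F, x1=F, x0=F) — contradiction.
Both cases fail — unsatisfiable.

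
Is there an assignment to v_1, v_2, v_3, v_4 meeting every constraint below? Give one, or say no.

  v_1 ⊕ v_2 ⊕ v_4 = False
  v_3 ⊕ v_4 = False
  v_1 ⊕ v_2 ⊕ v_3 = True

Adding constraints 1, 2, 3 mod 2: every variable appears an even number of times on the left, so the left side is 0.
But the right sides sum to 1 (mod 2). 0 ≠ 1 — the system is inconsistent.

The formula is unsatisfiable.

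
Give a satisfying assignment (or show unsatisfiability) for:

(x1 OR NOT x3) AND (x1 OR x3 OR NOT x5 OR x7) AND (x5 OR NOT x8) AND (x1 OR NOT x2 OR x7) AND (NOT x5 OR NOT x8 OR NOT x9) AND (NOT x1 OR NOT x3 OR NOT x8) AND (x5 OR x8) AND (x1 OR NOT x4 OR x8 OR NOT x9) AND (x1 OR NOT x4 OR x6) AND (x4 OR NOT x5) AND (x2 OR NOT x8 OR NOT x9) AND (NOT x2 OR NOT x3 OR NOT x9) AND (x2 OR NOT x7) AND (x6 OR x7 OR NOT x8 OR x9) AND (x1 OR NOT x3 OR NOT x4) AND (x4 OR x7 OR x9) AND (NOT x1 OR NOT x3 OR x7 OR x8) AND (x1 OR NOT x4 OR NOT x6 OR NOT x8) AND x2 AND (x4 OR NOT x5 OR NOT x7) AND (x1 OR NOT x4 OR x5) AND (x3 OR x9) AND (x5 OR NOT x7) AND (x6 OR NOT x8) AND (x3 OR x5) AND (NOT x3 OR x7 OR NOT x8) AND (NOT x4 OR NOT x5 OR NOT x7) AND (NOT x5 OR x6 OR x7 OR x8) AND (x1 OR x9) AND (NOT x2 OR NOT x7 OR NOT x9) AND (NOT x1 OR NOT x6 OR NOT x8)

x1=T; x2=T; x3=F; x4=T; x5=T; x6=T; x7=F; x8=F; x9=T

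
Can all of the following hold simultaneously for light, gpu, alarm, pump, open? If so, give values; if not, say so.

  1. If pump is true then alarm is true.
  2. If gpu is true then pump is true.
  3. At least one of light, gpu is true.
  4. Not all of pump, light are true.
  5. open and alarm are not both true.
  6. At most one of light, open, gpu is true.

light = False, gpu = True, alarm = True, pump = True, open = False

  (1) pump=T ⇒ alarm: T ✓
  (2) gpu=T ⇒ pump: T ✓
  (3) {light, gpu}: 1 true — at least one ✓
  (4) {pump, light}: 1/2 true — not all ✓
  (5) open=F, alarm=T — not both ✓
  (6) {light, open, gpu}: 1 true — at most one ✓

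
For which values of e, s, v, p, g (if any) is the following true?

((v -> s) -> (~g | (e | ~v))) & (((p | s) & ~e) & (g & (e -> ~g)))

e = False, s = False, v = True, p = True, g = True

  (v -> s) -> (~g | (e | ~v)) = True
    v -> s = False
    ~g | (e | ~v) = False
      ~g = False
      e | ~v = False
        ~v = False
  ((p | s) & ~e) & (g & (e -> ~g)) = True
    (p | s) & ~e = True
      p | s = True
      ~e = True
    g & (e -> ~g) = True
      e -> ~g = True
        ~g = False
Both conjuncts True, so the formula holds.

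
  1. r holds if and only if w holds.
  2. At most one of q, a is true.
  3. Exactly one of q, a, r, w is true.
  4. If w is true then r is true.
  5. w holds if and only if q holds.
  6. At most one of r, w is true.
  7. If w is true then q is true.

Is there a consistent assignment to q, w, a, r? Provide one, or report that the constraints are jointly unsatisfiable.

q = False; w = False; a = True; r = False

  (1) r=F, w=F — same ✓
  (2) {q, a}: 1 true — at most one ✓
  (3) {q, a, r, w}: 1 true — exactly one ✓
  (4) w=F ⇒ r: vacuous ✓
  (5) w=F, q=F — same ✓
  (6) {r, w}: 0 true — at most one ✓
  (7) w=F ⇒ q: vacuous ✓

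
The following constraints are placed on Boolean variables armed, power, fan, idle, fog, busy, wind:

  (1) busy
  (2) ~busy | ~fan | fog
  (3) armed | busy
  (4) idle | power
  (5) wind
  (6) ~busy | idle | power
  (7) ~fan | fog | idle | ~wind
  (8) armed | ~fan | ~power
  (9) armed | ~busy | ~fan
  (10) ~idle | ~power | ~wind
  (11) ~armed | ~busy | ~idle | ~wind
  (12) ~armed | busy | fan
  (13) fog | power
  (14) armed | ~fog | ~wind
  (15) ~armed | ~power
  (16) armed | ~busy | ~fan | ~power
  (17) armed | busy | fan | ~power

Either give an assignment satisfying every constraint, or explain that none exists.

armed = False, power = True, fan = False, idle = False, fog = False, busy = True, wind = True

Unit clause (busy) forces busy = True.
Unit clause (wind) forces wind = True.
Try armed = True:
  (~armed | ~busy | ~idle | ~wind) forces idle = False.
  (idle | power) forces power = True.
  clause (~armed | ~power) is falsified — backtrack.
So armed = False.
  then (armed | ~busy | ~fan) forces fan = False.
  then (armed | ~fog | ~wind) forces fog = False.
  then (fog | power) forces power = True.
  then (~idle | ~power | ~wind) forces idle = False.
All clauses satisfied.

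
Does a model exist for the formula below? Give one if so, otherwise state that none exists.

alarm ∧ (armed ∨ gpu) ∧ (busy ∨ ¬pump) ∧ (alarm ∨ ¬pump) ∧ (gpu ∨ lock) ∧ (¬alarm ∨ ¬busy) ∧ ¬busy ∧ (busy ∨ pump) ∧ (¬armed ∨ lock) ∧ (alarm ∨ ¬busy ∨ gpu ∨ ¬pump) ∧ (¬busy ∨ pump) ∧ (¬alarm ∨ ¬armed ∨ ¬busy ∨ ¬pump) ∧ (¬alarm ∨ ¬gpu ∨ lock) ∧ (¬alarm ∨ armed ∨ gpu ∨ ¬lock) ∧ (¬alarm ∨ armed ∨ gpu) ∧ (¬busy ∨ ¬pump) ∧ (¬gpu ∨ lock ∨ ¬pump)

No satisfying assignment exists.

Case alarm = True:
  (¬alarm ∨ ¬busy) forces busy = False.
  (busy ∨ ¬pump) forces pump = False.
  Clause (busy ∨ pump) is falsified — contradiction.
Case alarm = False:
  Clause (alarm) is falsified — contradiction.
Both cases fail, so the formula is unsatisfiable.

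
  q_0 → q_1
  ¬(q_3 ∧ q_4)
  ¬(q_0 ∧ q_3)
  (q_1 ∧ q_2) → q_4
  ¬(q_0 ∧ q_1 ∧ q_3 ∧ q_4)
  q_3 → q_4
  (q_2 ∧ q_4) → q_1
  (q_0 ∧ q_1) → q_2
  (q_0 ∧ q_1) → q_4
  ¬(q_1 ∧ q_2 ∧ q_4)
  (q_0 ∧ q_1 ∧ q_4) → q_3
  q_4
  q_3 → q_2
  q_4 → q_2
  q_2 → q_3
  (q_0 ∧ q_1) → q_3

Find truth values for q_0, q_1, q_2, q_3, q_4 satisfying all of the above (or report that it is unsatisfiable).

No satisfying assignment exists.

Case q_4 = True:
  (¬q_3 ∨ ¬q_4) forces q_3 = False.
  (q_2 ∨ ¬q_4) forces q_2 = True.
  Clause (¬q_2 ∨ q_3) is falsified — contradiction.
Case q_4 = False:
  Clause (q_4) is falsified — contradiction.
Both cases fail, so the formula is unsatisfiable.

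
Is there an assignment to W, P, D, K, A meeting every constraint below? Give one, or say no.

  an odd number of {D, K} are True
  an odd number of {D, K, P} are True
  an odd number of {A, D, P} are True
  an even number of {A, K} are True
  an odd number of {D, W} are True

W=T, P=F, D=F, K=T, A=T

{D, K}: 1 true → odd ✓
{D, K, P}: 1 true → odd ✓
{A, D, P}: 1 true → odd ✓
{A, K}: 2 true → even ✓
{D, W}: 1 true → odd ✓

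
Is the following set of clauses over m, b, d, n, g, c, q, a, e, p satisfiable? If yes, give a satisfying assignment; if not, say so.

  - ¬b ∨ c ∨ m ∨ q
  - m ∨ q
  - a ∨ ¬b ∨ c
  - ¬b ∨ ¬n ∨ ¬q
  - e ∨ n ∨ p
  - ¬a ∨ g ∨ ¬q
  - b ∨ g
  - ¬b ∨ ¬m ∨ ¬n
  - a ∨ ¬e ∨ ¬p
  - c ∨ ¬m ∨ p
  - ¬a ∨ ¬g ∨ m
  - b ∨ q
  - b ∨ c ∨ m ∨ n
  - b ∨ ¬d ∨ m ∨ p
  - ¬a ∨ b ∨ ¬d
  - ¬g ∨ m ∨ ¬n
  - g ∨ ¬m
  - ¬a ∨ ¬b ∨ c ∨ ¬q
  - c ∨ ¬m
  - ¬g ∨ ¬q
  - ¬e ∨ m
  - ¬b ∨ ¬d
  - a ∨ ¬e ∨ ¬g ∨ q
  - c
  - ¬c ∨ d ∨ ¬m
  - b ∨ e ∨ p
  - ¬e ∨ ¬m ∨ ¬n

m = False, b = True, d = False, n = False, g = False, c = True, q = True, a = False, e = False, p = True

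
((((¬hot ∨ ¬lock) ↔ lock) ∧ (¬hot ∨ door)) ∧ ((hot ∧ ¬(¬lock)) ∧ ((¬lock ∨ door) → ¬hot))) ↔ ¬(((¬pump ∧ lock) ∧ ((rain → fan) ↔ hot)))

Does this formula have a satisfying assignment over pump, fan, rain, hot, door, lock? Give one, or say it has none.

pump = False, fan = False, rain = True, hot = False, door = False, lock = True

  ((((¬hot ∨ ¬lock) ↔ lock) ∧ (¬hot ∨ door)) ∧ ((hot ∧ ¬(¬lock)) ∧ ((¬lock ∨ door) → ¬hot))) ↔ ¬(((¬pump ∧ lock) ∧ ((rain → fan) ↔ hot))) = True
    (((¬hot ∨ ¬lock) ↔ lock) ∧ (¬hot ∨ door)) ∧ ((hot ∧ ¬(¬lock)) ∧ ((¬lock ∨ door) → ¬hot)) = False
      ((¬hot ∨ ¬lock) ↔ lock) ∧ (¬hot ∨ door) = True
        (¬hot ∨ ¬lock) ↔ lock = True
          ¬hot ∨ ¬lock = True
            ¬hot = True
            ¬lock = False
        ¬hot ∨ door = True
          ¬hot = True
      (hot ∧ ¬(¬lock)) ∧ ((¬lock ∨ door) → ¬hot) = False
        hot ∧ ¬(¬lock) = False
          ¬(¬lock) = True
            ¬lock = False
        (¬lock ∨ door) → ¬hot = True
          ¬lock ∨ door = False
            ¬lock = False
          ¬hot = True
    ¬(((¬pump ∧ lock) ∧ ((rain → fan) ↔ hot))) = False
      (¬pump ∧ lock) ∧ ((rain → fan) ↔ hot) = True
        ¬pump ∧ lock = True
          ¬pump = True
        (rain → fan) ↔ hot = True
          rain → fan = False
The formula evaluates to True.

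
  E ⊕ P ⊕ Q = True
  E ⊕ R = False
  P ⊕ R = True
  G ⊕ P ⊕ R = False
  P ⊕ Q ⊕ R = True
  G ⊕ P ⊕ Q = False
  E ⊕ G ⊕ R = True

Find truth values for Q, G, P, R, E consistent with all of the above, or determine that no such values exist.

Q=F; G=T; P=T; R=F; E=F

E ⊕ P ⊕ Q = F ⊕ T ⊕ F = True ✓
E ⊕ R = F ⊕ F = False ✓
P ⊕ R = T ⊕ F = True ✓
G ⊕ P ⊕ R = T ⊕ T ⊕ F = False ✓
P ⊕ Q ⊕ R = T ⊕ F ⊕ F = True ✓
G ⊕ P ⊕ Q = T ⊕ T ⊕ F = False ✓
E ⊕ G ⊕ R = F ⊕ T ⊕ F = True ✓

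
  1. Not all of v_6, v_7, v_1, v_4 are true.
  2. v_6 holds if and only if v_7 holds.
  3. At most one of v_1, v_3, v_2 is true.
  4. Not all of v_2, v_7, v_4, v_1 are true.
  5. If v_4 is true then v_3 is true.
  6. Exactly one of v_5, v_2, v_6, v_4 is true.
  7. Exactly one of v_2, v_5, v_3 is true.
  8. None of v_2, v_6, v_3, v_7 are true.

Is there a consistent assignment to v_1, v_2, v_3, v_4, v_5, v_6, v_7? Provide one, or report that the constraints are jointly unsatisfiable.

v_1=F, v_2=F, v_3=F, v_4=F, v_5=T, v_6=F, v_7=F

  (1) {v_6, v_7, v_1, v_4}: 0/4 true — not all ✓
  (2) v_6=F, v_7=F — same ✓
  (3) {v_1, v_3, v_2}: 0 true — at most one ✓
  (4) {v_2, v_7, v_4, v_1}: 0/4 true — not all ✓
  (5) v_4=F ⇒ v_3: vacuous ✓
  (6) {v_5, v_2, v_6, v_4}: 1 true — exactly one ✓
  (7) {v_2, v_5, v_3}: 1 true — exactly one ✓
  (8) {v_2, v_6, v_3, v_7}: 0 true — none ✓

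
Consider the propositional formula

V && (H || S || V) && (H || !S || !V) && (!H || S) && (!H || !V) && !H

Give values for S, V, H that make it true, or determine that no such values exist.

S: False; V: True; H: False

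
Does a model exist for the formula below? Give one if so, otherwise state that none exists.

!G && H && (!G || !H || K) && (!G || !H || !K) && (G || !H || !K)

H: True; K: False; G: False

Unit clause (!G) forces G = False.
Unit clause (H) forces H = True.
In (G || !H || !K) only !K is left, so K = False.
Check each clause:
  (!G): !G holds.
  (H): H holds.
  (!G || !H || K): !G holds.
  (!G || !H || !K): !G holds.
  (G || !H || !K): !K holds.
All clauses satisfied.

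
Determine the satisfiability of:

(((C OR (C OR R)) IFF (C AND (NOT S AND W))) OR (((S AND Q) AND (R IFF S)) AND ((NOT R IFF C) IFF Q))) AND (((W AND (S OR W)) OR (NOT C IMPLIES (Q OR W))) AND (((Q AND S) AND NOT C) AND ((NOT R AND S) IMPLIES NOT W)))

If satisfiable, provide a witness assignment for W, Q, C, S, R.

W=F, Q=T, C=F, S=T, R=T

  ((C OR (C OR R)) IFF (C AND (NOT S AND W))) OR (((S AND Q) AND (R IFF S)) AND ((NOT R IFF C) IFF Q)) = True
    (C OR (C OR R)) IFF (C AND (NOT S AND W)) = False
      C OR (C OR R) = True
        C OR R = True
      C AND (NOT S AND W) = False
        NOT S AND W = False
          NOT S = False
    ((S AND Q) AND (R IFF S)) AND ((NOT R IFF C) IFF Q) = True
      (S AND Q) AND (R IFF S) = True
        S AND Q = True
        R IFF S = True
      (NOT R IFF C) IFF Q = True
        NOT R IFF C = True
          NOT R = False
  ((W AND (S OR W)) OR (NOT C IMPLIES (Q OR W))) AND (((Q AND S) AND NOT C) AND ((NOT R AND S) IMPLIES NOT W)) = True
    (W AND (S OR W)) OR (NOT C IMPLIES (Q OR W)) = True
      W AND (S OR W) = False
        S OR W = True
      NOT C IMPLIES (Q OR W) = True
        NOT C = True
        Q OR W = True
    ((Q AND S) AND NOT C) AND ((NOT R AND S) IMPLIES NOT W) = True
      (Q AND S) AND NOT C = True
        Q AND S = True
        NOT C = True
      (NOT R AND S) IMPLIES NOT W = True
        NOT R AND S = False
          NOT R = False
        NOT W = True
Both conjuncts True, so the formula holds.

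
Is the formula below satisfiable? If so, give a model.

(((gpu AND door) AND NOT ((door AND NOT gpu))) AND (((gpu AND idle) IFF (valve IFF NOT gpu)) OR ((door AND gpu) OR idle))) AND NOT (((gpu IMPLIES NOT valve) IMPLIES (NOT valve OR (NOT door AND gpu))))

Case gpu = True: the formula simplifies to (door AND ((idle IFF NOT valve) OR (door OR idle))) AND NOT ((NOT valve IMPLIES (NOT valve OR NOT door))).
  valve = True: the conjunct NOT ((NOT valve IMPLIES (NOT valve OR NOT door))) becomes NOT ((False IMPLIES NOT door)) = False.
  valve = False: the conjunct NOT ((NOT valve IMPLIES (NOT valve OR NOT door))) becomes NOT ((True IMPLIES True)) = False.
Case gpu = False: the conjunct gpu is False.
Both cases fail — unsatisfiable.

UNSATISFIABLE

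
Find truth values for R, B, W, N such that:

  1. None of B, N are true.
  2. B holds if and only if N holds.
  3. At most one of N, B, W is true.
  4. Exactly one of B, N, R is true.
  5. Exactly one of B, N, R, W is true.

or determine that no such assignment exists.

R: True, B: False, W: False, N: False

  (1) {B, N}: 0 true — none ✓
  (2) B=F, N=F — same ✓
  (3) {N, B, W}: 0 true — at most one ✓
  (4) {B, N, R}: 1 true — exactly one ✓
  (5) {B, N, R, W}: 1 true — exactly one ✓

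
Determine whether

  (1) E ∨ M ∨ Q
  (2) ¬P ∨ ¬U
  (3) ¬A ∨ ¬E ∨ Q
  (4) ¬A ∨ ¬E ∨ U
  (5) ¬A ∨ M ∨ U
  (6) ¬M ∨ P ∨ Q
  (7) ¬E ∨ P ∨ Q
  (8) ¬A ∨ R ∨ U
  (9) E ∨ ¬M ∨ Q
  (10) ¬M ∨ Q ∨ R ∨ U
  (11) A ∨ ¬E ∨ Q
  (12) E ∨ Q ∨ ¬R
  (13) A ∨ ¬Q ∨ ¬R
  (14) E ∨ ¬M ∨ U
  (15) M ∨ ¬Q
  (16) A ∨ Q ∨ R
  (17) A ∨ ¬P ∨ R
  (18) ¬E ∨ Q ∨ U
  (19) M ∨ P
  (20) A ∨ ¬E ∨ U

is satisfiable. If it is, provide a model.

A=F, E=F, U=T, P=F, M=T, Q=T, R=F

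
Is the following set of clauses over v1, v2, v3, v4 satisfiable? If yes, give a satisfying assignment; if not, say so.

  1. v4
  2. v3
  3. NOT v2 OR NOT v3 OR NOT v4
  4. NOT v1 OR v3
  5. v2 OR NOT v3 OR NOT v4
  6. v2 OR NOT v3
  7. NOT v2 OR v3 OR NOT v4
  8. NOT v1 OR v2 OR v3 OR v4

No satisfying assignment exists.

Case v3 = True:
  (v4) forces v4 = True.
  (NOT v2 OR NOT v3 OR NOT v4) forces v2 = False.
  Clause (v2 OR NOT v3 OR NOT v4) is falsified — contradiction.
Case v3 = False:
  Clause (v3) is falsified — contradiction.
Both cases fail, so the formula is unsatisfiable.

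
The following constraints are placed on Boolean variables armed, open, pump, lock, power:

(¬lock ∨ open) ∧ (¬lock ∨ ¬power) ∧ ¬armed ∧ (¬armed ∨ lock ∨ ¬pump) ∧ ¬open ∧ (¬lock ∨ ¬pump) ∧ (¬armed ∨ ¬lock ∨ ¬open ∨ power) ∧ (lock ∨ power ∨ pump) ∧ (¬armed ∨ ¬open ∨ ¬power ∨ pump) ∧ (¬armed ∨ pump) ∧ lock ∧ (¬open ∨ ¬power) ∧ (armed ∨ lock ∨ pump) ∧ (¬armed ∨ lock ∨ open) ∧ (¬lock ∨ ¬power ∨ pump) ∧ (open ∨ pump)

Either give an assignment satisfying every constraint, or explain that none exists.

No satisfying assignment exists.

Case open = True:
  Clause (¬open) is falsified — contradiction.
Case open = False:
  (¬lock ∨ open) forces lock = False.
  Clause (lock) is falsified — contradiction.
Both cases fail, so the formula is unsatisfiable.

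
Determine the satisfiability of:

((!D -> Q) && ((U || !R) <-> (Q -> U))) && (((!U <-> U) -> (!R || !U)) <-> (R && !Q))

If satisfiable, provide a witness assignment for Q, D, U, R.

Q = False, D = True, U = True, R = True

  (!D -> Q) && ((U || !R) <-> (Q -> U)) = True
    !D -> Q = True
      !D = False
    (U || !R) <-> (Q -> U) = True
      U || !R = True
        !R = False
      Q -> U = True
  ((!U <-> U) -> (!R || !U)) <-> (R && !Q) = True
    (!U <-> U) -> (!R || !U) = True
      !U <-> U = False
        !U = False
      !R || !U = False
        !R = False
        !U = False
    R && !Q = True
      !Q = True
Both conjuncts True, so the formula holds.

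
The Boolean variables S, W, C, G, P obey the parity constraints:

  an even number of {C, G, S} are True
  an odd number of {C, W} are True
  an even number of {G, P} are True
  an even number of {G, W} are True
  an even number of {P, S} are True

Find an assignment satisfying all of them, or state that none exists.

S: True, W: True, C: False, G: True, P: True

{C, G, S}: 2 true → even ✓
{C, W}: 1 true → odd ✓
{G, P}: 2 true → even ✓
{G, W}: 2 true → even ✓
{P, S}: 2 true → even ✓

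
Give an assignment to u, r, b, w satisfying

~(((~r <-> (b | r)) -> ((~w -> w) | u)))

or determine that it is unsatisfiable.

u: False; r: False; b: True; w: False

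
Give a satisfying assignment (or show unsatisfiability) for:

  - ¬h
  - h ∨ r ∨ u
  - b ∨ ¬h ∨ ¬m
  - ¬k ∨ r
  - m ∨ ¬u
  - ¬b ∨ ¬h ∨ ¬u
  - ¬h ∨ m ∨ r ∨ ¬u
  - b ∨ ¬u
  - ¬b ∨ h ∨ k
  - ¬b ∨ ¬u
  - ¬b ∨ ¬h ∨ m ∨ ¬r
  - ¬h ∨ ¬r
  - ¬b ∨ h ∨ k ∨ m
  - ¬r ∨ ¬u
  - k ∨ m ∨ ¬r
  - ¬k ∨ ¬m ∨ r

r = True, b = False, k = True, u = False, m = True, h = False

Unit clause (¬h) forces h = False.
Try r = False:
  (h ∨ r ∨ u) forces u = True.
  (¬k ∨ r) forces k = False.
  (m ∨ ¬u) forces m = True.
  (b ∨ ¬u) forces b = True.
  clause (¬b ∨ h ∨ k) is falsified — backtrack.
So r = True.
  then (¬r ∨ ¬u) forces u = False.
Set b = False.
Set k = True.
Set m = True.
All clauses satisfied.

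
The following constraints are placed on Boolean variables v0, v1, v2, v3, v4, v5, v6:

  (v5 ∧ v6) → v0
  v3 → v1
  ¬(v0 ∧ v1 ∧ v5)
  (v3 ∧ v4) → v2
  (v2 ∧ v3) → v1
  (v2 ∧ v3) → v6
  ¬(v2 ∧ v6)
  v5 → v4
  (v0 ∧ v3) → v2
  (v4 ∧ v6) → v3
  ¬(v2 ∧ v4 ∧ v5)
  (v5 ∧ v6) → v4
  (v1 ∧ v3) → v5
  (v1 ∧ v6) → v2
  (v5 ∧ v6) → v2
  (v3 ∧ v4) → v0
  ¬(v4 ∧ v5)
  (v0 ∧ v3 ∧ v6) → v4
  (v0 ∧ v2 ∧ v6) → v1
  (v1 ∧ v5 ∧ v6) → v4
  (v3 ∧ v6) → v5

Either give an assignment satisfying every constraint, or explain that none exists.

v0 = False, v1 = False, v2 = False, v3 = False, v4 = False, v5 = False, v6 = False

Set v0 = False.
Set v1 = False.
  then (v1 ∨ ¬v3) forces v3 = False.
Set v2 = False.
Set v4 = False.
  then (v4 ∨ ¬v5) forces v5 = False.
Set v6 = False.
All clauses satisfied.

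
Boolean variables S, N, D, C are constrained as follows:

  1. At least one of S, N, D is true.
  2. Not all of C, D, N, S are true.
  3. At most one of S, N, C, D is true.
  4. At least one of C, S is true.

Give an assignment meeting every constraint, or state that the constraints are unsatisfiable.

S = True; N = False; D = False; C = False

  (1) {S, N, D}: 1 true — at least one ✓
  (2) {C, D, N, S}: 1/4 true — not all ✓
  (3) {S, N, C, D}: 1 true — at most one ✓
  (4) {C, S}: 1 true — at least one ✓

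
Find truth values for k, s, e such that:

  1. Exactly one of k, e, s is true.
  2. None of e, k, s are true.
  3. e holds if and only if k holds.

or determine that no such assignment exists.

The formula is unsatisfiable.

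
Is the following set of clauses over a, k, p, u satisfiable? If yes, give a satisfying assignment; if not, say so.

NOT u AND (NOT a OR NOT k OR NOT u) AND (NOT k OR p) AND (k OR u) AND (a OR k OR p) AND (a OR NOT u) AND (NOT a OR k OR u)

a = False, k = True, p = True, u = False

Unit clause (NOT u) forces u = False.
In (k OR u) only k is left, so k = True.
In (NOT k OR p) only p is left, so p = True.
Set a = False.
All clauses satisfied.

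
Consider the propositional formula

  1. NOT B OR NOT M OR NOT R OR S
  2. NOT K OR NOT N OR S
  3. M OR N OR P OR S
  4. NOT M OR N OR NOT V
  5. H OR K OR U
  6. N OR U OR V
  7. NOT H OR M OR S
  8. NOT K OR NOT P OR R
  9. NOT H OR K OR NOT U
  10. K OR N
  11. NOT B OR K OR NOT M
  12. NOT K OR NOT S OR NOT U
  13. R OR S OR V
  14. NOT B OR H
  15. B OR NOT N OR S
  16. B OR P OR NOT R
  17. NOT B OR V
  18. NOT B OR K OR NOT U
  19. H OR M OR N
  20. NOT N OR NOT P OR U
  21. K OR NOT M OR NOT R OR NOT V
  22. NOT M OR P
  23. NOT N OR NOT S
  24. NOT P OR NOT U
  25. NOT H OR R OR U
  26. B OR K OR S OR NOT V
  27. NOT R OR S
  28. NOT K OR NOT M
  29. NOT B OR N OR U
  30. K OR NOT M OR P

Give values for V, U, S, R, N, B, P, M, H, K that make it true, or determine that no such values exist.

Set V = True.
Set U = False.
Set S = True.
  then (NOT N OR NOT S) forces N = False.
  then (NOT B OR N OR U) forces B = False.
  then (NOT M OR N OR NOT V) forces M = False.
  then (K OR N) forces K = True.
  then (H OR M OR N) forces H = True.
  then (NOT H OR R OR U) forces R = True.
  then (B OR P OR NOT R) forces P = True.
All clauses satisfied.

V: True, U: False, S: True, R: True, N: False, B: False, P: True, M: False, H: True, K: True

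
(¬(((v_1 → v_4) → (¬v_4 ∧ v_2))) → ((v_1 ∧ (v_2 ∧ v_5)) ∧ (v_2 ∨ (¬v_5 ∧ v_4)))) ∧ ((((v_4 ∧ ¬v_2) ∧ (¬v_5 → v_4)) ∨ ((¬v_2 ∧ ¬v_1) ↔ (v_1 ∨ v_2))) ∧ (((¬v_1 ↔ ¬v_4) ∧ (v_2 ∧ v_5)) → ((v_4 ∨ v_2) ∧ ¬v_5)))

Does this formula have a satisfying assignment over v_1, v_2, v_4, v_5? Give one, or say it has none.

No satisfying assignment exists.

Case v_2 = True: the conjunct ((v_4 ∧ ¬v_2) ∧ (¬v_5 → v_4)) ∨ ((¬v_2 ∧ ¬v_1) ↔ (v_1 ∨ v_2)) becomes (False ∧ (¬v_5 → v_4)) ∨ (False ↔ True) = False.
Case v_2 = False: the formula simplifies to ¬((v_1 → v_4)) ∧ ((v_4 ∧ (¬v_5 → v_4)) ∨ (¬v_1 ↔ v_1)).
  v_4 = True: the conjunct ¬((v_1 → v_4)) becomes ¬((v_1 → True)) = False.
  v_4 = False: simplifies to ¬(¬v_1) ∧ (¬v_1 ↔ v_1).
    v_1 = True: the conjunct ¬v_1 ↔ v_1 becomes ¬True ↔ True = False.
    v_1 = False: the conjunct ¬(¬v_1) becomes ¬(¬False) = False.
Both cases fail — unsatisfiable.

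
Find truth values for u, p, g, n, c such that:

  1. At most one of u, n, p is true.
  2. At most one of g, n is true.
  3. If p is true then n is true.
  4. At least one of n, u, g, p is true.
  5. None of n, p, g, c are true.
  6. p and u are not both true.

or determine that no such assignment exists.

u=T, p=F, g=F, n=F, c=F

  (1) {u, n, p}: 1 true — at most one ✓
  (2) {g, n}: 0 true — at most one ✓
  (3) p=F ⇒ n: vacuous ✓
  (4) {n, u, g, p}: 1 true — at least one ✓
  (5) {n, p, g, c}: 0 true — none ✓
  (6) p=F, u=T — not both ✓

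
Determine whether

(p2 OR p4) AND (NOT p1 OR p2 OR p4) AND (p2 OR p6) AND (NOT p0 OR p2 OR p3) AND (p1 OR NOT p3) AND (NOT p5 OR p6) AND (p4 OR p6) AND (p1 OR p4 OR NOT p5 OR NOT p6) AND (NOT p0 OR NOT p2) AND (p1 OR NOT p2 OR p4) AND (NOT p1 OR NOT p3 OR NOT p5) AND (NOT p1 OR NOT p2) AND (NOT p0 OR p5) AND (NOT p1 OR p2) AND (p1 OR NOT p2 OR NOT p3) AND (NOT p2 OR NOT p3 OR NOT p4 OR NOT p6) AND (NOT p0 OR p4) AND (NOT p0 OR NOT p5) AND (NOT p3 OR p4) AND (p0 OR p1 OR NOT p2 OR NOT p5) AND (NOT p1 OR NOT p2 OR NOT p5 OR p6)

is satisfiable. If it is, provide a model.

Set p0 = False.
Try p1 = True:
  (NOT p1 OR NOT p2) forces p2 = False.
  clause (NOT p1 OR p2) is falsified — backtrack.
So p1 = False.
  then (p1 OR NOT p3) forces p3 = False.
Set p2 = True.
  then (p1 OR NOT p2 OR p4) forces p4 = True.
  then (p0 OR p1 OR NOT p2 OR NOT p5) forces p5 = False.
Set p6 = True.
All clauses satisfied.

p0 = False; p1 = False; p2 = True; p3 = False; p4 = True; p5 = False; p6 = True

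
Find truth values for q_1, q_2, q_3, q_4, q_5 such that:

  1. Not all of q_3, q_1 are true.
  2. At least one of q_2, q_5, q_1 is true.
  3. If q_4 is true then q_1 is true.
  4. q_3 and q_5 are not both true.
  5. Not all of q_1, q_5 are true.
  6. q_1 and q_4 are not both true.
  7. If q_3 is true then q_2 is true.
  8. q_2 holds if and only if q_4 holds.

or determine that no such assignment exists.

q_1: False, q_2: False, q_3: False, q_4: False, q_5: True

  (1) {q_3, q_1}: 0/2 true — not all ✓
  (2) {q_2, q_5, q_1}: 1 true — at least one ✓
  (3) q_4=F ⇒ q_1: vacuous ✓
  (4) q_3=F, q_5=T — not both ✓
  (5) {q_1, q_5}: 1/2 true — not all ✓
  (6) q_1=F, q_4=F — not both ✓
  (7) q_3=F ⇒ q_2: vacuous ✓
  (8) q_2=F, q_4=F — same ✓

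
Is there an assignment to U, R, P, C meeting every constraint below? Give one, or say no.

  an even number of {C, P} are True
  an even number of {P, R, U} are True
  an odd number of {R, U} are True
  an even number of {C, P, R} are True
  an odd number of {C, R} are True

U: True; R: False; P: True; C: True

{C, P}: 2 true → even ✓
{P, R, U}: 2 true → even ✓
{R, U}: 1 true → odd ✓
{C, P, R}: 2 true → even ✓
{C, R}: 1 true → odd ✓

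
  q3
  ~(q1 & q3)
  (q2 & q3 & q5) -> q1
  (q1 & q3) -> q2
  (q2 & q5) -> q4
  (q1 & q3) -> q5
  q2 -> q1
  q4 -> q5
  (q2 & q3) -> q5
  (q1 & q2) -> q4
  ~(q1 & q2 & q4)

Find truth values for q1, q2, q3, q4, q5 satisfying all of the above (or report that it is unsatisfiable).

q1 = False; q2 = False; q3 = True; q4 = True; q5 = True

Unit clause (q3) forces q3 = True.
In (~q1 | ~q3) only ~q1 is left, so q1 = False.
In (q1 | ~q2) only ~q2 is left, so q2 = False.
Set q4 = True.
  then (~q4 | q5) forces q5 = True.
All clauses satisfied.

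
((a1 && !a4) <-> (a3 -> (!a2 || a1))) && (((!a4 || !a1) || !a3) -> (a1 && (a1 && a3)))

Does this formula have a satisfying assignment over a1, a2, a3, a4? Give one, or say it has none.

a1 = True, a2 = False, a3 = True, a4 = False

  (a1 && !a4) <-> (a3 -> (!a2 || a1)) = True
    a1 && !a4 = True
      !a4 = True
    a3 -> (!a2 || a1) = True
      !a2 || a1 = True
        !a2 = True
  ((!a4 || !a1) || !a3) -> (a1 && (a1 && a3)) = True
    (!a4 || !a1) || !a3 = True
      !a4 || !a1 = True
        !a4 = True
        !a1 = False
      !a3 = False
    a1 && (a1 && a3) = True
      a1 && a3 = True
Both conjuncts True, so the formula holds.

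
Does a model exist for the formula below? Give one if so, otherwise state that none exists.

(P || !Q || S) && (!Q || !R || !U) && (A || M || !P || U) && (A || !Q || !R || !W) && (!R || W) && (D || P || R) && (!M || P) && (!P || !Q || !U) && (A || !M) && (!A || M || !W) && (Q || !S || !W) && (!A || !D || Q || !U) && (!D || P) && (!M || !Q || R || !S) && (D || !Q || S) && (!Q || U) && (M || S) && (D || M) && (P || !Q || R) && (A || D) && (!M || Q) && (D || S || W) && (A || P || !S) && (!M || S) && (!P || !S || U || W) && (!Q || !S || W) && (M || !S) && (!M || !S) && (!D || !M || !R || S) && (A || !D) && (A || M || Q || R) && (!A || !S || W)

Unsatisfiable — no assignment works.

Case S = True:
  (M || !S) forces M = True.
  Clause (!M || !S) is falsified — contradiction.
Case S = False:
  (M || S) forces M = True.
  Clause (!M || S) is falsified — contradiction.
Both cases fail, so the formula is unsatisfiable.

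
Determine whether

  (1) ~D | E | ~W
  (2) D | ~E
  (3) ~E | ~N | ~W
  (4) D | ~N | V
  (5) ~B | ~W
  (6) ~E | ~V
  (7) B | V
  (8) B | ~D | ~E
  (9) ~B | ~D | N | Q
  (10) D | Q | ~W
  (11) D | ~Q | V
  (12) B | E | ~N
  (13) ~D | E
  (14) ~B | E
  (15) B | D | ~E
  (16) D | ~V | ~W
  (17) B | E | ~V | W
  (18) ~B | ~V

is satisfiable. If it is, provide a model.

Set B = True.
  then (~B | ~W) forces W = False.
  then (~B | E) forces E = True.
  then (~B | ~V) forces V = False.
  then (D | ~E) forces D = True.
Set Q = True.
Set N = False.
All clauses satisfied.

B=T; E=T; D=T; W=F; Q=T; N=F; V=F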